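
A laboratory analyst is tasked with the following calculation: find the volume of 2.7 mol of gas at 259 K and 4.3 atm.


PV = nRT  (R = 0.08206 L·atm/(mol·K))
V = nRT/P = 2.7×0.08206×259/4.3
= 13.345 L

13.345 L


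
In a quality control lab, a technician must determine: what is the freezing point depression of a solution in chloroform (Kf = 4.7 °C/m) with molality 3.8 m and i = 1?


ΔTf = Kf × m × i
= 4.7 × 3.8 × 1
= 17.86 °C

17.86 °C


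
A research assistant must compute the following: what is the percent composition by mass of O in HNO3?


M(HNO3) = 1×1.008 + 1×14.01 + 3×16.0 = 63.018 g/mol
Mass of O = 3 × 16.0 = 48.00 g/mol
% O = 48.00/63.018 × 100 = 76.17%

76.17%


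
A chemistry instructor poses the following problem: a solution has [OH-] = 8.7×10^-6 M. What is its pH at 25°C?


pOH = -log10([OH-]) = -log10(8.7×10^-6)
= 6 - log10(8.7) = 5.06
pH = 14 - pOH = 14 - 5.06 = 8.94

8.94


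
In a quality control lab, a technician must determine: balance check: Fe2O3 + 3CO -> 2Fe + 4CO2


Equation: Fe2O3 + 3CO -> 2Fe + 4CO2
Check atoms: C: 3≠4, Fe: 2=2, O: 6≠8
Not balanced

No, not balanced


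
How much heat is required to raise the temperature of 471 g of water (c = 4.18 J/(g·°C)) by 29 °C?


q = mcΔT = 471 × 4.18 × 29
= 57094.62 J

57094.62 J


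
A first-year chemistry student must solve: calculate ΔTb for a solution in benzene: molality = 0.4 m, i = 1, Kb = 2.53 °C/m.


ΔTb = Kb × m × i
= 2.53 × 0.4 × 1
= 1.012 °C

1.012 °C


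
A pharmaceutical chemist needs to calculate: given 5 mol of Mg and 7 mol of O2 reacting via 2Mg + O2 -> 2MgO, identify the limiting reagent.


Mole ratio available / coefficient:
  Mg: 5/2 = 2.500
  O2: 7/1 = 7.000
Smaller ratio is limiting.

Mg


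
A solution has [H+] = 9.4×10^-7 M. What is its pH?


pH = -log10([H+]) = -log10(9.4×10^-7)
= 7 - log10(9.4)
= 7 - 0.97
= 6.03

6.03


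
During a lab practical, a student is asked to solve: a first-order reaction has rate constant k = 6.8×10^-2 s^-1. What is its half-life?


t½ = ln2/k = 0.693147/(6.8×10^-2 s^-1)
= 10.19 s

10.19 s


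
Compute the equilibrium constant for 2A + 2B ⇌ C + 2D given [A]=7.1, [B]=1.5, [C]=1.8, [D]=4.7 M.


Kc = [C][D]^2/([A]^2[B]^2)
= (1.8^1 × 4.7^2)/(7.1^2 × 1.5^2)
= 39.762/113.4225
= 0.3506

0.3506


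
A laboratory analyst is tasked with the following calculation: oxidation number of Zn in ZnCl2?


Zn is +2
Oxidation number: +2

+2


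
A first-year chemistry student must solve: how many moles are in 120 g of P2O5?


M(P2O5) = 141.94 g/mol
n = mass/M = 120/141.94 = 0.8454 mol

0.8454 mol


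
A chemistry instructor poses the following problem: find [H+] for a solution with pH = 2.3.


[H+] = 10^(-pH) = 10^(-2.3)
= 5.01×10^-3 M

5.01×10^-3 M


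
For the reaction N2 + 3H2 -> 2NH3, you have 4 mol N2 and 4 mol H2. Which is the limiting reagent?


Mole ratio available / coefficient:
  N2: 4/1 = 4.000
  H2: 4/3 = 1.333
Smaller ratio is limiting.

H2


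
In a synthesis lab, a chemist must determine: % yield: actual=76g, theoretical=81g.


% yield = actual/theoretical × 100
= 76/81 × 100
= 93.83%

93.83%


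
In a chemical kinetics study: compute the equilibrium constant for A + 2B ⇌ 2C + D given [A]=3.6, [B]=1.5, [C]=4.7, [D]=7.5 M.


Kc = [C]^2[D]/([A][B]^2)
= (4.7^2 × 7.5^1)/(3.6^1 × 1.5^2)
= 165.675/8.1
= 20.45

20.45


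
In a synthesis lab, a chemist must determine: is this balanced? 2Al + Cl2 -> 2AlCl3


Equation: 2Al + Cl2 -> 2AlCl3
Check atoms: Al: 2=2, Cl: 2≠6
Not balanced

No, not balanced


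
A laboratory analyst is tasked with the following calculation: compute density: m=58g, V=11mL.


ρ = mass/volume
= 58/11
= 5.273 g/mL

5.273 g/mL


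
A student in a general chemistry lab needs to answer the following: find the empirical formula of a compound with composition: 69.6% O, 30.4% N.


Assume 100 g sample. Moles of each element:
  O: 69.6/16.0 = 4.35 mol
  N: 30.4/14.01 = 2.17 mol
Divide by smallest (2.17):
  O: 4.35/2.17 = 2.0
  N: 2.17/2.17 = 1.0
Empirical formula: NO2

NO2


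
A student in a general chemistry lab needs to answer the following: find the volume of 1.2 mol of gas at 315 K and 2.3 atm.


PV = nRT  (R = 0.08206 L·atm/(mol·K))
V = nRT/P = 1.2×0.08206×315/2.3
= 13.486 L

13.486 L


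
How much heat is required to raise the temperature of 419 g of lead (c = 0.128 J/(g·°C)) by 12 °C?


q = mcΔT = 419 × 0.128 × 12
= 643.58 J

643.58 J


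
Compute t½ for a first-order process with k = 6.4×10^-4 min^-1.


t½ = ln2/k = 0.693147/(6.4×10^-4 min^-1)
= 1083 min

1083 min


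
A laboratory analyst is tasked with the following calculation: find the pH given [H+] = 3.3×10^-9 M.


pH = -log10([H+]) = -log10(3.3×10^-9)
= 9 - log10(3.3)
= 9 - 0.52
= 8.48

8.48


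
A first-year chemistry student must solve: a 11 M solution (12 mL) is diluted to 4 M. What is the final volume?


C1V1 = C2V2
11 × 12 = 4 × V2
V2 = 132/4 = 33.0 mL

33.0 mL


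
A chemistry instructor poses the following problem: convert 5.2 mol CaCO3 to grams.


M(CaCO3) = 100.09 g/mol
mass = n × M = 5.2 × 100.09 = 520.47 g

520.47 g


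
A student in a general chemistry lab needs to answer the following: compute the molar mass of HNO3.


M(HNO3) = 1×1.008 + 1×14.01 + 3×16.0
= 1.01 + 14.01 + 48.0
= 63.02 g/mol

63.02 g/mol


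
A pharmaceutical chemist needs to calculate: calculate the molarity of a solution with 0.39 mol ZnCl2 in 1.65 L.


M = n/V = 0.39/1.65 = 0.236 mol/L

0.236 M


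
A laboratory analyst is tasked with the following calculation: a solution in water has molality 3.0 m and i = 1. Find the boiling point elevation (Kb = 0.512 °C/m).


ΔTb = Kb × m × i
= 0.512 × 3.0 × 1
= 1.536 °C

1.536 °C


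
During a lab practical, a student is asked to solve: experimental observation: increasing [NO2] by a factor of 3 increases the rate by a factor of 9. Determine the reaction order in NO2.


rate ∝ [NO2]^n
3^n = 9 → n = 2
Order in NO2: 2

2


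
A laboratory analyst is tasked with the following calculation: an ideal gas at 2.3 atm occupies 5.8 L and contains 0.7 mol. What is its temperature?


PV = nRT  (R = 0.08206 L·atm/(mol·K))
T = PV/(nR) = 2.3×5.8/(0.7×0.08206)
= 13.34/0.057442
= 232.23 K

232.23 K


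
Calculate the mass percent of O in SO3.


M(SO3) = 1×32.07 + 3×16.0 = 80.07 g/mol
Mass of O = 3 × 16.0 = 48.00 g/mol
% O = 48.00/80.07 × 100 = 59.95%

59.95%


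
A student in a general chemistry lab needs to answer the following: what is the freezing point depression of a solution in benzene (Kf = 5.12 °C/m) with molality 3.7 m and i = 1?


ΔTf = Kf × m × i
= 5.12 × 3.7 × 1
= 18.944 °C

18.944 °C


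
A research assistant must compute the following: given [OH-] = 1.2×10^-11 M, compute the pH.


pOH = -log10([OH-]) = -log10(1.2×10^-11)
= 11 - log10(1.2) = 10.92
pH = 14 - pOH = 14 - 10.92 = 3.08

3.08


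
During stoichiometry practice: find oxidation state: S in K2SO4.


2(+1) + x + 4(-2) = 0, so x = +6
Oxidation number: +6

+6


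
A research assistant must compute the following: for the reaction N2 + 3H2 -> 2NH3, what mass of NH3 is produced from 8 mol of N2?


Mole ratio NH3:N2 = 2:1
n(NH3) = 8 × 2/1 = 16.000 mol
mass = 16.000 × 17.03 = 272.48 g

272.48 g


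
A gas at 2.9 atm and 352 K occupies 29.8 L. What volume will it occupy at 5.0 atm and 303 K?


P1V1/T1 = P2V2/T2
V2 = P1V1T2/(T1P2)
= 2.9×29.8×303/(352×5.0)
= 14.878 L

14.878 L


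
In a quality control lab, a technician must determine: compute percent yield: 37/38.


% yield = actual/theoretical × 100
= 37/38 × 100
= 97.37%

97.37%


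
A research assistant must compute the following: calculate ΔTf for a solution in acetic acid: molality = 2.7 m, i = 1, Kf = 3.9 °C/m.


ΔTf = Kf × m × i
= 3.9 × 2.7 × 1
= 10.53 °C

10.53 °C


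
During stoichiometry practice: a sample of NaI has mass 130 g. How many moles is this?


M(NaI) = 149.89 g/mol
n = mass/M = 130/149.89 = 0.8673 mol

0.8673 mol


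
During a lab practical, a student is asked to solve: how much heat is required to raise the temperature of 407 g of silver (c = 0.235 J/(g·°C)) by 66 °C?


q = mcΔT = 407 × 0.235 × 66
= 6312.57 J

6312.57 J


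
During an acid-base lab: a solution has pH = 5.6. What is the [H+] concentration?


[H+] = 10^(-pH) = 10^(-5.6)
= 2.51×10^-6 M

2.51×10^-6 M


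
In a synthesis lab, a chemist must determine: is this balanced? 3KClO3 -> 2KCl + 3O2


Equation: 3KClO3 -> 2KCl + 3O2
Check atoms: Cl: 3≠2, K: 3≠2, O: 9≠6
Not balanced

No, not balanced


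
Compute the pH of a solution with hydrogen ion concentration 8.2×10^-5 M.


pH = -log10([H+]) = -log10(8.2×10^-5)
= 5 - log10(8.2)
= 5 - 0.91
= 4.09

4.09


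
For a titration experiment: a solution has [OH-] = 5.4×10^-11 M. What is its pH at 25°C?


pOH = -log10([OH-]) = -log10(5.4×10^-11)
= 11 - log10(5.4) = 10.27
pH = 14 - pOH = 14 - 10.27 = 3.73

3.73


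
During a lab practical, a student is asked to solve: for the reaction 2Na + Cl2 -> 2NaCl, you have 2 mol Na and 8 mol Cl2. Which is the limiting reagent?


Mole ratio available / coefficient:
  Na: 2/2 = 1.000
  Cl2: 8/1 = 8.000
Smaller ratio is limiting.

Na


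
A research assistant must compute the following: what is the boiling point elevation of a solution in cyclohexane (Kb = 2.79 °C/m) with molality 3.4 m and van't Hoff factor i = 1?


ΔTb = Kb × m × i
= 2.79 × 3.4 × 1
= 9.486 °C

9.486 °C


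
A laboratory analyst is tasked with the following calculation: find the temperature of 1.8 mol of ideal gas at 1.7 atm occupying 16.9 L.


PV = nRT  (R = 0.08206 L·atm/(mol·K))
T = PV/(nR) = 1.7×16.9/(1.8×0.08206)
= 28.73/0.147708
= 194.51 K

194.51 K


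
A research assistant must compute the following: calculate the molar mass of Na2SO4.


M(Na2SO4) = 2×22.99 + 1×32.07 + 4×16.0
= 45.98 + 32.07 + 64.0
= 142.05 g/mol

142.05 g/mol


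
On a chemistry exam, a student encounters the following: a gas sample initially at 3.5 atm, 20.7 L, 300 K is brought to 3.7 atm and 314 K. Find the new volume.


P1V1/T1 = P2V2/T2
V2 = P1V1T2/(T1P2)
= 3.5×20.7×314/(300×3.7)
= 20.495 L

20.495 L


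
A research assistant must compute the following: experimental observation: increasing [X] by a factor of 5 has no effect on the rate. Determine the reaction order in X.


rate ∝ [X]^n
rate ∝ [X]^0
Order in X: 0

0


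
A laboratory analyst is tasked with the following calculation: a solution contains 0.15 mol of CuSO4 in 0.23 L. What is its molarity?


M = n/V = 0.15/0.23 = 0.652 mol/L

0.652 M


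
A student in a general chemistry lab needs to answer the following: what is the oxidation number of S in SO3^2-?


x + 3(-2) = -2, so x = +4
Oxidation number: +4

+4


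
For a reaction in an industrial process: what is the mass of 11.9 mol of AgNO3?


M(AgNO3) = 169.88 g/mol
mass = n × M = 11.9 × 169.88 = 2021.57 g

2021.57 g


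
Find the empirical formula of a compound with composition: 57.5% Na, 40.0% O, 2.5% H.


Assume 100 g sample. Moles of each element:
  Na: 57.5/22.99 = 2.501 mol
  O: 40.0/16.0 = 2.5 mol
  H: 2.5/1.008 = 2.48 mol
Divide by smallest (2.48):
  Na: 2.501/2.48 = 1.01
  O: 2.5/2.48 = 1.01
  H: 2.48/2.48 = 1.0
Empirical formula: NaOH

NaOH


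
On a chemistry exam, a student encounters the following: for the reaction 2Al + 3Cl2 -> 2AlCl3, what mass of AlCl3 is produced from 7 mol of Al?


Mole ratio AlCl3:Al = 2:2
n(AlCl3) = 7 × 2/2 = 7.000 mol
mass = 7.000 × 133.33 = 933.31 g

933.31 g


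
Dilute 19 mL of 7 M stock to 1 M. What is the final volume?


C1V1 = C2V2
7 × 19 = 1 × V2
V2 = 133/1 = 133.0 mL

133.0 mL


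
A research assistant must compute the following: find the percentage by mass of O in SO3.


M(SO3) = 1×32.07 + 3×16.0 = 80.07 g/mol
Mass of O = 3 × 16.0 = 48.00 g/mol
% O = 48.00/80.07 × 100 = 59.95%

59.95%


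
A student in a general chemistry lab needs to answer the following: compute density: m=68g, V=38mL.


ρ = mass/volume
= 68/38
= 1.789 g/mL

1.789 g/mL


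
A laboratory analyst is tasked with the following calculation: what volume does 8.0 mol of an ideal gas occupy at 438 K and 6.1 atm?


PV = nRT  (R = 0.08206 L·atm/(mol·K))
V = nRT/P = 8.0×0.08206×438/6.1
= 47.137 L

47.137 L


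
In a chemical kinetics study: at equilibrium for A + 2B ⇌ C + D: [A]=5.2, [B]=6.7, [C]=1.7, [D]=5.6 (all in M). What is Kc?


Kc = [C][D]/([A][B]^2)
= (1.7^1 × 5.6^1)/(5.2^1 × 6.7^2)
= 9.52/233.428
= 0.04078

0.04078


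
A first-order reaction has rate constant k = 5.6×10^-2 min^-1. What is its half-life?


t½ = ln2/k = 0.693147/(5.6×10^-2 min^-1)
= 12.38 min

12.38 min


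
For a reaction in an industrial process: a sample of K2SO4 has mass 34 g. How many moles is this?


M(K2SO4) = 174.27 g/mol
n = mass/M = 34/174.27 = 0.1951 mol

0.1951 mol


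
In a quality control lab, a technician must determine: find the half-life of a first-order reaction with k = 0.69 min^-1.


t½ = ln2/k = 0.693147/(0.69 min^-1)
= 1.005 min

1.005 min


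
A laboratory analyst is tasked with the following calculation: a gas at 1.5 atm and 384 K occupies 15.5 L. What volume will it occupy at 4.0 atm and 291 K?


P1V1/T1 = P2V2/T2
V2 = P1V1T2/(T1P2)
= 1.5×15.5×291/(384×4.0)
= 4.405 L

4.405 L


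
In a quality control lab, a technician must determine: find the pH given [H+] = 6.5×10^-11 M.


pH = -log10([H+]) = -log10(6.5×10^-11)
= 11 - log10(6.5)
= 11 - 0.81
= 10.19

10.19


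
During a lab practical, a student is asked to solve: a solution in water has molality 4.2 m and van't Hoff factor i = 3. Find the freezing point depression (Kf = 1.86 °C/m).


ΔTf = Kf × m × i
= 1.86 × 4.2 × 3
= 23.436 °C

23.436 °C


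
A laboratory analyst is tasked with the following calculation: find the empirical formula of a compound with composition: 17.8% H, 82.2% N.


Assume 100 g sample. Moles of each element:
  H: 17.8/1.008 = 17.659 mol
  N: 82.2/14.01 = 5.867 mol
Divide by smallest (5.867):
  H: 17.659/5.867 = 3.01
  N: 5.867/5.867 = 1.0
Empirical formula: NH3

NH3


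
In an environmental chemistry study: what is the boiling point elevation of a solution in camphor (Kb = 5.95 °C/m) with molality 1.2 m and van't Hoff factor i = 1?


ΔTb = Kb × m × i
= 5.95 × 1.2 × 1
= 7.14 °C

7.14 °C


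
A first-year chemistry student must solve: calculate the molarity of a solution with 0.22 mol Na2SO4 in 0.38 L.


M = n/V = 0.22/0.38 = 0.579 mol/L

0.579 M


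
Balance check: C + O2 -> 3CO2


Equation: C + O2 -> 3CO2
Check atoms: C: 1≠3, O: 2≠6
Not balanced

No, not balanced


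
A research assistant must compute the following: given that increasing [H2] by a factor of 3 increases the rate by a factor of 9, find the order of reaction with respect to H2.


rate ∝ [H2]^n
3^n = 9 → n = 2
Order in H2: 2

2


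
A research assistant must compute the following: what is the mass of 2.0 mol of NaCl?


M(NaCl) = 58.44 g/mol
mass = n × M = 2.0 × 58.44 = 116.88 g

116.88 g


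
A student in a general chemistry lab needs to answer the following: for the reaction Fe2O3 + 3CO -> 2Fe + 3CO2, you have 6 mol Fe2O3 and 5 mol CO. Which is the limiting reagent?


Mole ratio available / coefficient:
  Fe2O3: 6/1 = 6.000
  CO: 5/3 = 1.667
Smaller ratio is limiting.

CO


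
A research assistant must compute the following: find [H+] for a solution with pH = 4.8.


[H+] = 10^(-pH) = 10^(-4.8)
= 1.58×10^-5 M

1.58×10^-5 M


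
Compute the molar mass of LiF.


M(LiF) = 1×6.94 + 1×19.0
= 6.94 + 19.0
= 25.94 g/mol

25.94 g/mol


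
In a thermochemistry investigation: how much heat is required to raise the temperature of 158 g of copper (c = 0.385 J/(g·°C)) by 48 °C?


q = mcΔT = 158 × 0.385 × 48
= 2919.84 J

2919.84 J


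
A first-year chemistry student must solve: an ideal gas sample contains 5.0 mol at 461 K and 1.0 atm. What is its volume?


PV = nRT  (R = 0.08206 L·atm/(mol·K))
V = nRT/P = 5.0×0.08206×461/1.0
= 189.148 L

189.148 L


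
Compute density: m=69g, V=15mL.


ρ = mass/volume
= 69/15
= 4.6 g/mL

4.6 g/mL


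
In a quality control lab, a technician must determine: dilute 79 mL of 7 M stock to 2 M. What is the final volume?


C1V1 = C2V2
7 × 79 = 2 × V2
V2 = 553/2 = 276.5 mL

276.5 mL


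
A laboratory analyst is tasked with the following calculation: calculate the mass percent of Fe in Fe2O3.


M(Fe2O3) = 2×55.85 + 3×16.0 = 159.70 g/mol
Mass of Fe = 2 × 55.85 = 111.70 g/mol
% Fe = 111.70/159.70 × 100 = 69.94%

69.94%


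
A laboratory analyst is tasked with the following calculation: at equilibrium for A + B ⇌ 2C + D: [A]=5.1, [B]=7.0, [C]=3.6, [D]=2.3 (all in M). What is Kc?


Kc = [C]^2[D]/([A][B])
= (3.6^2 × 2.3^1)/(5.1^1 × 7.0^1)
= 29.808/35.7
= 0.8350

0.8350


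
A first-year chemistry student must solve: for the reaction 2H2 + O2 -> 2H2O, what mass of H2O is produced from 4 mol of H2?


Mole ratio H2O:H2 = 2:2
n(H2O) = 4 × 2/2 = 4.000 mol
mass = 4.000 × 18.02 = 72.08 g

72.08 g


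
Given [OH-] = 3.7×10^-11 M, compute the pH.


pOH = -log10([OH-]) = -log10(3.7×10^-11)
= 11 - log10(3.7) = 10.43
pH = 14 - pOH = 14 - 10.43 = 3.57

3.57


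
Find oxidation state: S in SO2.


x + 2(-2) = 0, so x = +4
Oxidation number: +4

+4


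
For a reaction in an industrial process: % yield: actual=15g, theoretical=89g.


% yield = actual/theoretical × 100
= 15/89 × 100
= 16.85%

16.85%


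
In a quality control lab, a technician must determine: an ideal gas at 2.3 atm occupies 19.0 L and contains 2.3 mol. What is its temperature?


PV = nRT  (R = 0.08206 L·atm/(mol·K))
T = PV/(nR) = 2.3×19.0/(2.3×0.08206)
= 43.70/0.188738
= 231.54 K

231.54 K


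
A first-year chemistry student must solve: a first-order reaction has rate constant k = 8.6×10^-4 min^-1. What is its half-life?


t½ = ln2/k = 0.693147/(8.6×10^-4 min^-1)
= 806.0 min

806.0 min


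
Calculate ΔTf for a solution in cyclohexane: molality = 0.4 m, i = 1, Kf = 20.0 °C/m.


ΔTf = Kf × m × i
= 20.0 × 0.4 × 1
= 8.0 °C

8.0 °C


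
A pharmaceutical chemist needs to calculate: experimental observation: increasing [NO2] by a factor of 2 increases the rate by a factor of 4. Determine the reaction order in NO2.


rate ∝ [NO2]^n
2^n = 4 → n = 2
Order in NO2: 2

2


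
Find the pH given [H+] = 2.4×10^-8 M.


pH = -log10([H+]) = -log10(2.4×10^-8)
= 8 - log10(2.4)
= 8 - 0.38
= 7.62

7.62


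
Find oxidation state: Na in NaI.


Group 1 metal: +1
Oxidation number: +1

+1


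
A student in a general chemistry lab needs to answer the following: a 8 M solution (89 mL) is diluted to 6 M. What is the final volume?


C1V1 = C2V2
8 × 89 = 6 × V2
V2 = 712/6 = 118.67 mL

118.67 mL


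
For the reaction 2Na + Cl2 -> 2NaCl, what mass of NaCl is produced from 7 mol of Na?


Mole ratio NaCl:Na = 2:2
n(NaCl) = 7 × 2/2 = 7.000 mol
mass = 7.000 × 58.44 = 409.08 g

409.08 g


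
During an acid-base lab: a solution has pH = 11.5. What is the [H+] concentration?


[H+] = 10^(-pH) = 10^(-11.5)
= 3.16×10^-12 M

3.16×10^-12 M


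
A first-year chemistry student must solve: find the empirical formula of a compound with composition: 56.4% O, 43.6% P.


Assume 100 g sample. Moles of each element:
  O: 56.4/16.0 = 3.525 mol
  P: 43.6/30.97 = 1.408 mol
Divide by smallest (1.408):
  O: 3.525/1.408 = 2.5
  P: 1.408/1.408 = 1.0
Multiply all ratios by 2 to obtain whole numbers.
Empirical formula: P2O5

P2O5


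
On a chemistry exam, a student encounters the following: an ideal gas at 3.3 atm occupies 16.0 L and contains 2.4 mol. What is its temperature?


PV = nRT  (R = 0.08206 L·atm/(mol·K))
T = PV/(nR) = 3.3×16.0/(2.4×0.08206)
= 52.80/0.196944
= 268.10 K

268.10 K


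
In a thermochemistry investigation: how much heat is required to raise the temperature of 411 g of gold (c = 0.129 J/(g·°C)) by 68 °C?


q = mcΔT = 411 × 0.129 × 68
= 3605.29 J

3605.29 J


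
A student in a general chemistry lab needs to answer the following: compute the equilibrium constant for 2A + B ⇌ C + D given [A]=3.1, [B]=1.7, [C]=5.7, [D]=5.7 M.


Kc = [C][D]/([A]^2[B])
= (5.7^1 × 5.7^1)/(3.1^2 × 1.7^1)
= 32.49/16.337
= 1.989

1.989


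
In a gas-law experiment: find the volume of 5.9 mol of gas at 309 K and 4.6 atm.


PV = nRT  (R = 0.08206 L·atm/(mol·K))
V = nRT/P = 5.9×0.08206×309/4.6
= 32.523 L

32.523 L


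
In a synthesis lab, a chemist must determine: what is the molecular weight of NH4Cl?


M(NH4Cl) = 1×14.01 + 4×1.008 + 1×35.45
= 14.01 + 4.03 + 35.45
= 53.49 g/mol

53.49 g/mol


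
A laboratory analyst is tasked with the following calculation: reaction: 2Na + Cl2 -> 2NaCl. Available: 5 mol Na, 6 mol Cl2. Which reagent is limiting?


Mole ratio available / coefficient:
  Na: 5/2 = 2.500
  Cl2: 6/1 = 6.000
Smaller ratio is limiting.

Na


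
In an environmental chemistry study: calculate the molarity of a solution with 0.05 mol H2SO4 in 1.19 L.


M = n/V = 0.05/1.19 = 0.042 mol/L

0.042 M


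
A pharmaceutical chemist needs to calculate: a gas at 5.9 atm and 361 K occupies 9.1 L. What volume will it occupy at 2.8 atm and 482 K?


P1V1/T1 = P2V2/T2
V2 = P1V1T2/(T1P2)
= 5.9×9.1×482/(361×2.8)
= 25.602 L

25.602 L


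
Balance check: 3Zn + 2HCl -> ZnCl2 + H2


Equation: 3Zn + 2HCl -> ZnCl2 + H2
Check atoms: Cl: 2=2, H: 2=2, Zn: 3≠1
Not balanced

No, not balanced


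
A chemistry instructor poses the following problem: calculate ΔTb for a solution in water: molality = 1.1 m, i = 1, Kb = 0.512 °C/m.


ΔTb = Kb × m × i
= 0.512 × 1.1 × 1
= 0.5632 °C

0.5632 °C


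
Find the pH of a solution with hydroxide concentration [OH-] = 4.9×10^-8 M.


pOH = -log10([OH-]) = -log10(4.9×10^-8)
= 8 - log10(4.9) = 7.31
pH = 14 - pOH = 14 - 7.31 = 6.69

6.69


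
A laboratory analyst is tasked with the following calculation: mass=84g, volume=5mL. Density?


ρ = mass/volume
= 84/5
= 16.8 g/mL

16.8 g/mL


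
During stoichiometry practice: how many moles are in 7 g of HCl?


M(HCl) = 36.46 g/mol
n = mass/M = 7/36.46 = 0.192 mol

0.192 mol


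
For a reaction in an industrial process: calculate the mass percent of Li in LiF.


M(LiF) = 1×6.94 + 1×19.0 = 25.94 g/mol
Mass of Li = 1 × 6.94 = 6.94 g/mol
% Li = 6.94/25.94 × 100 = 26.75%

26.75%


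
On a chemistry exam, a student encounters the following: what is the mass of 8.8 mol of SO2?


M(SO2) = 64.07 g/mol
mass = n × M = 8.8 × 64.07 = 563.82 g

563.82 g


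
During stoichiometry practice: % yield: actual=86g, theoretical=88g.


% yield = actual/theoretical × 100
= 86/88 × 100
= 97.73%

97.73%


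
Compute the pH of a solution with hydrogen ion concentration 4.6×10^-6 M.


pH = -log10([H+]) = -log10(4.6×10^-6)
= 6 - log10(4.6)
= 6 - 0.66
= 5.34

5.34


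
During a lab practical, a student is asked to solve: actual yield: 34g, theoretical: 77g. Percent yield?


% yield = actual/theoretical × 100
= 34/77 × 100
= 44.16%

44.16%


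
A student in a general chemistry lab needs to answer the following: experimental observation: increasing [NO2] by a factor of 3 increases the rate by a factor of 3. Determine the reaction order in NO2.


rate ∝ [NO2]^n
3^n = 3 → n = 1
Order in NO2: 1

1


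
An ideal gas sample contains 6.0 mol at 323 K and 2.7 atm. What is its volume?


PV = nRT  (R = 0.08206 L·atm/(mol·K))
V = nRT/P = 6.0×0.08206×323/2.7
= 58.901 L

58.901 L


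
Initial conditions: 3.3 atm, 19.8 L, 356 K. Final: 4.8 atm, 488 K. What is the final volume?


P1V1/T1 = P2V2/T2
V2 = P1V1T2/(T1P2)
= 3.3×19.8×488/(356×4.8)
= 18.66 L

18.66 L


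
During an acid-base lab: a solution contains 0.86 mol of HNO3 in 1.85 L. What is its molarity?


M = n/V = 0.86/1.85 = 0.465 mol/L

0.465 M


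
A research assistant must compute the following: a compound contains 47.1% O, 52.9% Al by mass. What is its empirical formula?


Assume 100 g sample. Moles of each element:
  O: 47.1/16.0 = 2.944 mol
  Al: 52.9/26.98 = 1.961 mol
Divide by smallest (1.961):
  O: 2.944/1.961 = 1.5
  Al: 1.961/1.961 = 1.0
Multiply all ratios by 2 to obtain whole numbers.
Empirical formula: Al2O3

Al2O3


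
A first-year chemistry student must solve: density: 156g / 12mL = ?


ρ = mass/volume
= 156/12
= 13.0 g/mL

13.0 g/mL


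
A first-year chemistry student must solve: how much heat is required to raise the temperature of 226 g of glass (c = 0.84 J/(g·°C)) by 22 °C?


q = mcΔT = 226 × 0.84 × 22
= 4176.48 J

4176.48 J


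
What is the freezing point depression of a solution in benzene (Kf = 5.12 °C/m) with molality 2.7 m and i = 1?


ΔTf = Kf × m × i
= 5.12 × 2.7 × 1
= 13.824 °C

13.824 °C


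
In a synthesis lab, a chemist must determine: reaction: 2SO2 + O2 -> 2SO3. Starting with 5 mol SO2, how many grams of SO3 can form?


Mole ratio SO3:SO2 = 2:2
n(SO3) = 5 × 2/2 = 5.000 mol
mass = 5.000 × 80.07 = 400.35 g

400.35 g


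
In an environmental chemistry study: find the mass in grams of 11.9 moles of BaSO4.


M(BaSO4) = 233.4 g/mol
mass = n × M = 11.9 × 233.4 = 2777.46 g

2777.46 g


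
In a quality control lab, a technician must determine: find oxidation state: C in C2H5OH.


2x + 6(+1) + (-2) = 0, so x = -2
Oxidation number: -2

-2


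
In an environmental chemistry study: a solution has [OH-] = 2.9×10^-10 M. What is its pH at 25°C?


pOH = -log10([OH-]) = -log10(2.9×10^-10)
= 10 - log10(2.9) = 9.54
pH = 14 - pOH = 14 - 9.54 = 4.46

4.46


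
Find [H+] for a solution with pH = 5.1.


[H+] = 10^(-pH) = 10^(-5.1)
= 7.94×10^-6 M

7.94×10^-6 M


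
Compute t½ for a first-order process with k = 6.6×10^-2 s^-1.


t½ = ln2/k = 0.693147/(6.6×10^-2 s^-1)
= 10.50 s

10.50 s


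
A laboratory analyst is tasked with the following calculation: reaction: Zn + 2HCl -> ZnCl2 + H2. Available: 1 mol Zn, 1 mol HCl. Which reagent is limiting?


Mole ratio available / coefficient:
  Zn: 1/1 = 1.000
  HCl: 1/2 = 0.500
Smaller ratio is limiting.

HCl


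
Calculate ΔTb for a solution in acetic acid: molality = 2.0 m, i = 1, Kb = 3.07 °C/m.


ΔTb = Kb × m × i
= 3.07 × 2.0 × 1
= 6.14 °C

6.14 °C


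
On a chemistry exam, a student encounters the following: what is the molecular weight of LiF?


M(LiF) = 1×6.94 + 1×19.0
= 6.94 + 19.0
= 25.94 g/mol

25.94 g/mol


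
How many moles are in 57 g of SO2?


M(SO2) = 64.07 g/mol
n = mass/M = 57/64.07 = 0.8897 mol

0.8897 mol


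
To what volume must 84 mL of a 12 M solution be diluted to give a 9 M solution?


C1V1 = C2V2
12 × 84 = 9 × V2
V2 = 1008/9 = 112.0 mL

112.0 mL


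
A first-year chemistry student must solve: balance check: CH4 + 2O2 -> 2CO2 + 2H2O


Equation: CH4 + 2O2 -> 2CO2 + 2H2O
Check atoms: C: 1≠2, H: 4=4, O: 4≠6
Not balanced

No, not balanced


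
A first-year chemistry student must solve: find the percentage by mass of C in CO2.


M(CO2) = 1×12.01 + 2×16.0 = 44.01 g/mol
Mass of C = 1 × 12.01 = 12.01 g/mol
% C = 12.01/44.01 × 100 = 27.29%

27.29%


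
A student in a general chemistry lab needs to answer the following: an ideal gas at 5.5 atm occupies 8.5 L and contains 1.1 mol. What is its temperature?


PV = nRT  (R = 0.08206 L·atm/(mol·K))
T = PV/(nR) = 5.5×8.5/(1.1×0.08206)
= 46.75/0.090266
= 517.91 K

517.91 K


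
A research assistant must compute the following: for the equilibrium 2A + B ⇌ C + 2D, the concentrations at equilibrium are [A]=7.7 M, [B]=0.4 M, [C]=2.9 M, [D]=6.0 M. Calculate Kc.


Kc = [C][D]^2/([A]^2[B])
= (2.9^1 × 6.0^2)/(7.7^2 × 0.4^1)
= 104.4/23.716
= 4.402

4.402


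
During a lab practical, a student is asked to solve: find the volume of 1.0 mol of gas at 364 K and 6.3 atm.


PV = nRT  (R = 0.08206 L·atm/(mol·K))
V = nRT/P = 1.0×0.08206×364/6.3
= 4.741 L

4.741 L


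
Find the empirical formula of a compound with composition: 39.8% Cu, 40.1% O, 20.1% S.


Assume 100 g sample. Moles of each element:
  Cu: 39.8/63.55 = 0.626 mol
  O: 40.1/16.0 = 2.506 mol
  S: 20.1/32.07 = 0.627 mol
Divide by smallest (0.626):
  Cu: 0.626/0.626 = 1.0
  O: 2.506/0.626 = 4.0
  S: 0.627/0.626 = 1.0
Empirical formula: CuSO4

CuSO4


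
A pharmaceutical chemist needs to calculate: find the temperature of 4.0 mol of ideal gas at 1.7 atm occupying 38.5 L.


PV = nRT  (R = 0.08206 L·atm/(mol·K))
T = PV/(nR) = 1.7×38.5/(4.0×0.08206)
= 65.45/0.328240
= 199.40 K

199.40 K


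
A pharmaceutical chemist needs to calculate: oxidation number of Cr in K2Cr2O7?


2(+1) + 2x + 7(-2) = 0, so x = +6
Oxidation number: +6

+6


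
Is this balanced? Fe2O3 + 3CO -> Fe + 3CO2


Equation: Fe2O3 + 3CO -> Fe + 3CO2
Check atoms: C: 3=3, Fe: 2≠1, O: 6=6
Not balanced

No, not balanced


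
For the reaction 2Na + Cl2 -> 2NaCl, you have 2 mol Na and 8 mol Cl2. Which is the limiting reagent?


Mole ratio available / coefficient:
  Na: 2/2 = 1.000
  Cl2: 8/1 = 8.000
Smaller ratio is limiting.

Na


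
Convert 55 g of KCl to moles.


M(KCl) = 74.55 g/mol
n = mass/M = 55/74.55 = 0.7378 mol

0.7378 mol


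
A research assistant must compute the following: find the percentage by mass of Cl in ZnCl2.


M(ZnCl2) = 1×65.38 + 2×35.45 = 136.28 g/mol
Mass of Cl = 2 × 35.45 = 70.90 g/mol
% Cl = 70.90/136.28 × 100 = 52.03%

52.03%


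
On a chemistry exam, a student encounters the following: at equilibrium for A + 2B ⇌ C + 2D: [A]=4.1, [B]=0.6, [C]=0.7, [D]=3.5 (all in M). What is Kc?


Kc = [C][D]^2/([A][B]^2)
= (0.7^1 × 3.5^2)/(4.1^1 × 0.6^2)
= 8.575/1.476
= 5.810

5.810


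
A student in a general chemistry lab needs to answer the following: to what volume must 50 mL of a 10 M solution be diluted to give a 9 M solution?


C1V1 = C2V2
10 × 50 = 9 × V2
V2 = 500/9 = 55.56 mL

55.56 mL


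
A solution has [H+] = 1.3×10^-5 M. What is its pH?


pH = -log10([H+]) = -log10(1.3×10^-5)
= 5 - log10(1.3)
= 5 - 0.11
= 4.89

4.89


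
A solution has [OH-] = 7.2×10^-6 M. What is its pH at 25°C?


pOH = -log10([OH-]) = -log10(7.2×10^-6)
= 6 - log10(7.2) = 5.14
pH = 14 - pOH = 14 - 5.14 = 8.86

8.86


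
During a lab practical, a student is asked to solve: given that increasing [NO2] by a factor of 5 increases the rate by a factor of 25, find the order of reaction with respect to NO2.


rate ∝ [NO2]^n
5^n = 25 → n = 2
Order in NO2: 2

2


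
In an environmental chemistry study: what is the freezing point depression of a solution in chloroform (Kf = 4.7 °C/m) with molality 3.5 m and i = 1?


ΔTf = Kf × m × i
= 4.7 × 3.5 × 1
= 16.45 °C

16.45 °C


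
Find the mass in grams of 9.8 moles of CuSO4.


M(CuSO4) = 159.62 g/mol
mass = n × M = 9.8 × 159.62 = 1564.28 g

1564.28 g


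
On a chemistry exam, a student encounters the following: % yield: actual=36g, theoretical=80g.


% yield = actual/theoretical × 100
= 36/80 × 100
= 45.0%

45.0%


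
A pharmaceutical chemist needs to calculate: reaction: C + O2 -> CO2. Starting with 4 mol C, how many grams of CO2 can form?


Mole ratio CO2:C = 1:1
n(CO2) = 4 × 1/1 = 4.000 mol
mass = 4.000 × 44.01 = 176.04 g

176.04 g


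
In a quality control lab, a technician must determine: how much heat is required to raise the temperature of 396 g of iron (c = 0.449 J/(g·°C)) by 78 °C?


q = mcΔT = 396 × 0.449 × 78
= 13868.71 J

13868.71 J


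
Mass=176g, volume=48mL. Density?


ρ = mass/volume
= 176/48
= 3.667 g/mL

3.667 g/mL


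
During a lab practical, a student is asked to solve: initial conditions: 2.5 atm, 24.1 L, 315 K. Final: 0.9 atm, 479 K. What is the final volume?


P1V1/T1 = P2V2/T2
V2 = P1V1T2/(T1P2)
= 2.5×24.1×479/(315×0.9)
= 101.798 L

101.798 L


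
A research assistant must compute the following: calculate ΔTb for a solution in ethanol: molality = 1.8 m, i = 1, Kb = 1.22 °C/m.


ΔTb = Kb × m × i
= 1.22 × 1.8 × 1
= 2.196 °C

2.196 °C


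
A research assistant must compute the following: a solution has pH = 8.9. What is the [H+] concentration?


[H+] = 10^(-pH) = 10^(-8.9)
= 1.26×10^-9 M

1.26×10^-9 M


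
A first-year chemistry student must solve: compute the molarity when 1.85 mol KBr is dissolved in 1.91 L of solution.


M = n/V = 1.85/1.91 = 0.969 mol/L

0.969 M


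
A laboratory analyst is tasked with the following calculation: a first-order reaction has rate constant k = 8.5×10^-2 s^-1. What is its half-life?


t½ = ln2/k = 0.693147/(8.5×10^-2 s^-1)
= 8.155 s

8.155 s


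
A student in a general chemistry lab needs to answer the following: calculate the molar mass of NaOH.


M(NaOH) = 1×22.99 + 1×16.0 + 1×1.008
= 22.99 + 16.0 + 1.01
= 40.0 g/mol

40.0 g/mol


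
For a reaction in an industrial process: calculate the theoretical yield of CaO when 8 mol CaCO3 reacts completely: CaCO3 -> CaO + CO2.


Mole ratio CaO:CaCO3 = 1:1
n(CaO) = 8 × 1/1 = 8.000 mol
mass = 8.000 × 56.08 = 448.64 g

448.64 g


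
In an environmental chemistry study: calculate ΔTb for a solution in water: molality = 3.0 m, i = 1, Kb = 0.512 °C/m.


ΔTb = Kb × m × i
= 0.512 × 3.0 × 1
= 1.536 °C

1.536 °C


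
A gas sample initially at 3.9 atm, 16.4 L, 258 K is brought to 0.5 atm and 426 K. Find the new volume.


P1V1/T1 = P2V2/T2
V2 = P1V1T2/(T1P2)
= 3.9×16.4×426/(258×0.5)
= 211.217 L

211.217 L


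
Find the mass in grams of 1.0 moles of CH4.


M(CH4) = 16.04 g/mol
mass = n × M = 1.0 × 16.04 = 16.04 g

16.04 g


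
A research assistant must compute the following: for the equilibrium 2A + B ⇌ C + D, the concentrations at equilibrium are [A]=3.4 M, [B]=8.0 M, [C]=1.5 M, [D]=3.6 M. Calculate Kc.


Kc = [C][D]/([A]^2[B])
= (1.5^1 × 3.6^1)/(3.4^2 × 8.0^1)
= 5.4/92.48
= 0.05839

0.05839


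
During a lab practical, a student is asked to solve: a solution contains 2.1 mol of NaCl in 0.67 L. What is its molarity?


M = n/V = 2.1/0.67 = 3.134 mol/L

3.134 M


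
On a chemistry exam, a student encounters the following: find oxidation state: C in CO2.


x + 2(-2) = 0, so x = +4
Oxidation number: +4

+4


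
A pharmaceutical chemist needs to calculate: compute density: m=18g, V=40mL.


ρ = mass/volume
= 18/40
= 0.45 g/mL

0.45 g/mL


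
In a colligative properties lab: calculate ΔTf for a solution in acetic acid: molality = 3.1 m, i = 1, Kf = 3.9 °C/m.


ΔTf = Kf × m × i
= 3.9 × 3.1 × 1
= 12.09 °C

12.09 °C


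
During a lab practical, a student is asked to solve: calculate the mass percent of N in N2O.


M(N2O) = 2×14.01 + 1×16.0 = 44.02 g/mol
Mass of N = 2 × 14.01 = 28.02 g/mol
% N = 28.02/44.02 × 100 = 63.65%

63.65%


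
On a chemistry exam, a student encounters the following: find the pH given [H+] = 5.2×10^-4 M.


pH = -log10([H+]) = -log10(5.2×10^-4)
= 4 - log10(5.2)
= 4 - 0.72
= 3.28

3.28


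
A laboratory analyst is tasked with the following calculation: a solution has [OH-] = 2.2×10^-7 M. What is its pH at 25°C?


pOH = -log10([OH-]) = -log10(2.2×10^-7)
= 7 - log10(2.2) = 6.66
pH = 14 - pOH = 14 - 6.66 = 7.34

7.34


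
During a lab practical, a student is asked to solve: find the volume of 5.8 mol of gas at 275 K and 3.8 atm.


PV = nRT  (R = 0.08206 L·atm/(mol·K))
V = nRT/P = 5.8×0.08206×275/3.8
= 34.444 L

34.444 L


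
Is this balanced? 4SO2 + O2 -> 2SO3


Equation: 4SO2 + O2 -> 2SO3
Check atoms: O: 10≠6, S: 4≠2
Not balanced

No, not balanced


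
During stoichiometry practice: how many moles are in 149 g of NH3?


M(NH3) = 17.03 g/mol
n = mass/M = 149/17.03 = 8.7493 mol

8.7493 mol


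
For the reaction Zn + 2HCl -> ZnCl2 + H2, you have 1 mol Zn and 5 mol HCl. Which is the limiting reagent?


Mole ratio available / coefficient:
  Zn: 1/1 = 1.000
  HCl: 5/2 = 2.500
Smaller ratio is limiting.

Zn


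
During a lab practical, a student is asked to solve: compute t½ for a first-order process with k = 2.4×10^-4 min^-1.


t½ = ln2/k = 0.693147/(2.4×10^-4 min^-1)
= 2888 min

2888 min


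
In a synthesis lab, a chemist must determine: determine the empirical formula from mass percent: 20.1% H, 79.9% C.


Assume 100 g sample. Moles of each element:
  H: 20.1/1.008 = 19.94 mol
  C: 79.9/12.01 = 6.653 mol
Divide by smallest (6.653):
  H: 19.94/6.653 = 3.0
  C: 6.653/6.653 = 1.0
Empirical formula: CH3

CH3


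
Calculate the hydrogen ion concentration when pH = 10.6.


[H+] = 10^(-pH) = 10^(-10.6)
= 2.51×10^-11 M

2.51×10^-11 M


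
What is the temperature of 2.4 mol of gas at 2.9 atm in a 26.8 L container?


PV = nRT  (R = 0.08206 L·atm/(mol·K))
T = PV/(nR) = 2.9×26.8/(2.4×0.08206)
= 77.72/0.196944
= 394.63 K

394.63 K


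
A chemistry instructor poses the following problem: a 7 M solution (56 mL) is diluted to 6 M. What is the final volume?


C1V1 = C2V2
7 × 56 = 6 × V2
V2 = 392/6 = 65.33 mL

65.33 mL


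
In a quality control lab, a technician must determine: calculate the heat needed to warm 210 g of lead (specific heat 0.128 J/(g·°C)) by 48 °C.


q = mcΔT = 210 × 0.128 × 48
= 1290.24 J

1290.24 J


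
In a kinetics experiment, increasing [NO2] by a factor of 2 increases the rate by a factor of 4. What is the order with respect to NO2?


rate ∝ [NO2]^n
2^n = 4 → n = 2
Order in NO2: 2

2


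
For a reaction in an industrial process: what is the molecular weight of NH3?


M(NH3) = 1×14.01 + 3×1.008
= 14.01 + 3.02
= 17.03 g/mol

17.03 g/mol


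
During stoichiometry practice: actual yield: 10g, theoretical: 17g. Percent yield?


% yield = actual/theoretical × 100
= 10/17 × 100
= 58.82%

58.82%


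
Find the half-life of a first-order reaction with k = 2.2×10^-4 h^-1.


t½ = ln2/k = 0.693147/(2.2×10^-4 h^-1)
= 3151 h

3151 h


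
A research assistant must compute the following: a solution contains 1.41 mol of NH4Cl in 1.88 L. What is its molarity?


M = n/V = 1.41/1.88 = 0.750 mol/L

0.750 M


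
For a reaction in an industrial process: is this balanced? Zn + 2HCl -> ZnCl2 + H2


Equation: Zn + 2HCl -> ZnCl2 + H2
Check atoms: Cl: 2=2, H: 2=2, Zn: 1=1
Balanced

Yes, balanced


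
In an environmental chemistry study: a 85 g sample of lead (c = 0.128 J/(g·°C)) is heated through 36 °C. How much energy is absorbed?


q = mcΔT = 85 × 0.128 × 36
= 391.68 J

391.68 J


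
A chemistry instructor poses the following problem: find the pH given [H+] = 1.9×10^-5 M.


pH = -log10([H+]) = -log10(1.9×10^-5)
= 5 - log10(1.9)
= 5 - 0.28
= 4.72

4.72


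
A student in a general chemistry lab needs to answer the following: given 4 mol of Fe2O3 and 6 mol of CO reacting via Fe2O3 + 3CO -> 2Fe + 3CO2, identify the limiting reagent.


Mole ratio available / coefficient:
  Fe2O3: 4/1 = 4.000
  CO: 6/3 = 2.000
Smaller ratio is limiting.

CO


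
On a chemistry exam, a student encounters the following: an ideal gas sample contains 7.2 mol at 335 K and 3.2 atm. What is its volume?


PV = nRT  (R = 0.08206 L·atm/(mol·K))
V = nRT/P = 7.2×0.08206×335/3.2
= 61.853 L

61.853 L


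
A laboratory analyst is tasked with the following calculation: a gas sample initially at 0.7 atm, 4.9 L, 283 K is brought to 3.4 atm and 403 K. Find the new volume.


P1V1/T1 = P2V2/T2
V2 = P1V1T2/(T1P2)
= 0.7×4.9×403/(283×3.4)
= 1.437 L

1.437 L
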